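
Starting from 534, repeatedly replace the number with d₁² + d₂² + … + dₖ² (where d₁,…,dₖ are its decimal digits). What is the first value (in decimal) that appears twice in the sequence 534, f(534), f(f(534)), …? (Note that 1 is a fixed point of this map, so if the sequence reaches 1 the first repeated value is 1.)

534 → 5² + 3² + 4² = 50
50 → 5² + 0² = 25
25 → 2² + 5² = 29
29 → 2² + 9² = 85
85 → 8² + 5² = 89
89 → 8² + 9² = 145
145 → 1² + 4² + 5² = 42
42 → 4² + 2² = 20
20 → 2² + 0² = 4
4 → 4² = 16
16 → 1² + 6² = 37
37 → 3² + 7² = 58
58 → 5² + 8² = 89  — 89 already appeared earlier.

89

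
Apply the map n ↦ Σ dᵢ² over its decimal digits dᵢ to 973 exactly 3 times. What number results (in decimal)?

973 → 139
139 → 91
91 → 82

82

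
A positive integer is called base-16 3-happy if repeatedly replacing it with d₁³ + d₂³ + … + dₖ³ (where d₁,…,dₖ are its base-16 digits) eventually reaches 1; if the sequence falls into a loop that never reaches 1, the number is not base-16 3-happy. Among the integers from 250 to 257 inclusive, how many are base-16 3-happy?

250: 250 → 4375 → 346 → 1126 → 496 → 3376 → 2224 → 1843 → 397 → 2710 → 1945 → 1801 → 1072 → 91 → 1456 → 1456  (repeats 1456)
251: 251 → 4706 → 233 → 3473 → 2927 → 4922 → 1055 → 3440 → 2540 → 5201 → 191 → 4706  (repeats 4706)
252: 252 → 5103 → 6147 → 540 → 1737 → 2673 → 1344 → 189 → 3528 → 4437 → 252  (repeats 252)
253: 253 → 5572 → 1918 → 3430 → 2629 → 1189 → 1189  (repeats 1189)
254: 254 → 6119 → 3431 → 2756 → 2792 → 4256 → 1001 → 3500 → 4925 → 2252 → 3968 → 3887 → 6758 → 1433 → 1583 → 3599 → 6119  (repeats 6119)
255: 255 → 6750 → 3870 → 6120 → 3600 → 2745 → 3060 → 4770 → 1017 → 4131 → 36 → 72 → 576 → 72  (repeats 72)
256: 256 → 1  (reaches 1)
257: 257 → 2 → 8 → 512 → 8  (repeats 8)
base-16 3-happy: 256

1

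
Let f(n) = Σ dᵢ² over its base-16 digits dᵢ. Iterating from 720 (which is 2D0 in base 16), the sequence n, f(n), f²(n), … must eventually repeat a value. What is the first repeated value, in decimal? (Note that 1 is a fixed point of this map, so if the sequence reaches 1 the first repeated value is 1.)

169

720 = (2,13,0)_16 → 2² + 13² + 0² = 4 + 169 + 0 = 173
173 = (10,13)_16 → 10² + 13² = 100 + 169 = 269
269 = (1,0,13)_16 → 1² + 0² + 13² = 1 + 0 + 169 = 170
170 = (10,10)_16 → 10² + 10² = 100 + 100 = 200
200 = (12,8)_16 → 12² + 8² = 144 + 64 = 208
208 = (13,0)_16 → 13² + 0² = 169 + 0 = 169
169 = (10,9)_16 → 10² + 9² = 100 + 81 = 181
181 = (11,5)_16 → 11² + 5² = 121 + 25 = 146
146 = (9,2)_16 → 9² + 2² = 81 + 4 = 85
85 = (5,5)_16 → 5² + 5² = 25 + 25 = 50
50 = (3,2)_16 → 3² + 2² = 9 + 4 = 13
13 = (13)_16 → 13² = 169  — 169 already appeared earlier.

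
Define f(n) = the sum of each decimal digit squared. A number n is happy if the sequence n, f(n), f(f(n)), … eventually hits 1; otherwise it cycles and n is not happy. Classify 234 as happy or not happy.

not happy

234 → 2² + 3² + 4² = 4 + 9 + 16 = 29
29 → 2² + 9² = 4 + 81 = 85
85 → 8² + 5² = 64 + 25 = 89
89 → 8² + 9² = 64 + 81 = 145
145 → 1² + 4² + 5² = 1 + 16 + 25 = 42
42 → 4² + 2² = 16 + 4 = 20
20 → 2² + 0² = 4 + 0 = 4
4 → 4² = 16
16 → 1² + 6² = 1 + 36 = 37
37 → 3² + 7² = 9 + 49 = 58
58 → 5² + 8² = 25 + 64 = 89  — 89 already seen; the sequence cycles without reaching 1.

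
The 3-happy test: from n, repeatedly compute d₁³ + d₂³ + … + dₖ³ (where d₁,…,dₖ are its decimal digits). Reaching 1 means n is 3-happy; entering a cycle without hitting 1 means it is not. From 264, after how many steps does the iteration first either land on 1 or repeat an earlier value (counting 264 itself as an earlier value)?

264 → 288
288 → 1032
1032 → 36
36 → 243
243 → 99
99 → 1458
1458 → 702
702 → 351
351 → 153
153 → 153  — 153 repeats.
That took 10 steps.

10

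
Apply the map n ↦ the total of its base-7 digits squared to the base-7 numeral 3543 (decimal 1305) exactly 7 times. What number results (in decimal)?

1305 = (3,5,4,3)_7 → 3² + 5² + 4² + 3² = 59
59 = (1,1,3)_7 → 1² + 1² + 3² = 11
11 = (1,4)_7 → 1² + 4² = 17
17 = (2,3)_7 → 2² + 3² = 13
13 = (1,6)_7 → 1² + 6² = 37
37 = (5,2)_7 → 5² + 2² = 29
29 = (4,1)_7 → 4² + 1² = 17

17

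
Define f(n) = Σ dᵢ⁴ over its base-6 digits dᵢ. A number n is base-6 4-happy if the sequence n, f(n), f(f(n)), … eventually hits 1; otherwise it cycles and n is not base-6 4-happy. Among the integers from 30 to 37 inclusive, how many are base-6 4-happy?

30: 30 → 625 → 658 → 338 → 114 → 82 → 273 → 164 → 353 → 963 → 609 → 978 → 338  (repeats 338)
31: 31 → 626 → 673 → 338 → 114 → 82 → 273 → 164 → 353 → 963 → 609 → 978 → 338  (repeats 338)
32: 32 → 641 → 1522 → 259 → 4 → 256 → 258 → 3 → 81 → 98 → 288 → 17 → 641  (repeats 641)
33: 33 → 706 → 419 → 1332 → 2 → 16 → 272 → 99 → 353 → 963 → 609 → 978 → 338 → 114 → 82 → 273 → 164 → 353  (repeats 353)
34: 34 → 881 → 897 → 962 → 544 → 353 → 963 → 609 → 978 → 338 → 114 → 82 → 273 → 164 → 353  (repeats 353)
35: 35 → 1250 → 1153 → 642 → 1266 → 1251 → 1218 → 1331 → 1251  (repeats 1251)
36: 36 → 1  (reaches 1)
37: 37 → 2 → 16 → 272 → 99 → 353 → 963 → 609 → 978 → 338 → 114 → 82 → 273 → 164 → 353  (repeats 353)
base-6 4-happy: 36

1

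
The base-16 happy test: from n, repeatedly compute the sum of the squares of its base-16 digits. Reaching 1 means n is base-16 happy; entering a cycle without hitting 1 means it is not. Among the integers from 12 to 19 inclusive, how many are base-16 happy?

12: 12 → 144 → 81 → 26 → 101 → 61 → 178 → 125 → 218 → 269 → 170 → 200 → 208 → 169 → 181 → 146 → 85 → 50 → 13 → 169  (repeats 169)
13: 13 → 169 → 181 → 146 → 85 → 50 → 13  (repeats 13)
14: 14 → 196 → 160 → 100 → 52 → 25 → 82 → 29 → 170 → 200 → 208 → 169 → 181 → 146 → 85 → 50 → 13 → 169  (repeats 169)
15: 15 → 225 → 197 → 169 → 181 → 146 → 85 → 50 → 13 → 169  (repeats 169)
16: 16 → 1  (reaches 1)
17: 17 → 2 → 4 → 16 → 1  (reaches 1)
18: 18 → 5 → 25 → 82 → 29 → 170 → 200 → 208 → 169 → 181 → 146 → 85 → 50 → 13 → 169  (repeats 169)
19: 19 → 10 → 100 → 52 → 25 → 82 → 29 → 170 → 200 → 208 → 169 → 181 → 146 → 85 → 50 → 13 → 169  (repeats 169)
base-16 happy: 16, 17

2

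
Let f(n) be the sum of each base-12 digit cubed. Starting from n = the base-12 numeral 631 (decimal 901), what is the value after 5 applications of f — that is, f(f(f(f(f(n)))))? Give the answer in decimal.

1513

901 = (6,3,1)_12 → 6³ + 3³ + 1³ = 216 + 27 + 1 = 244
244 = (1,8,4)_12 → 1³ + 8³ + 4³ = 1 + 512 + 64 = 577
577 = (4,0,1)_12 → 4³ + 0³ + 1³ = 64 + 0 + 1 = 65
65 = (5,5)_12 → 5³ + 5³ = 125 + 125 = 250
250 = (1,8,10)_12 → 1³ + 8³ + 10³ = 1 + 512 + 1000 = 1513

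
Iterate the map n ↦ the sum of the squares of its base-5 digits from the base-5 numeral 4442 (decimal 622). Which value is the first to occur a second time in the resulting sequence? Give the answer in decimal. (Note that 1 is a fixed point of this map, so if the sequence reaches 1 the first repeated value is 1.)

622 = (4,4,4,2)_5 → 4² + 4² + 4² + 2² = 16 + 16 + 16 + 4 = 52
52 = (2,0,2)_5 → 2² + 0² + 2² = 4 + 0 + 4 = 8
8 = (1,3)_5 → 1² + 3² = 1 + 9 = 10
10 = (2,0)_5 → 2² + 0² = 4 + 0 = 4
4 = (4)_5 → 4² = 16
16 = (3,1)_5 → 3² + 1² = 9 + 1 = 10  — 10 already appeared earlier.

10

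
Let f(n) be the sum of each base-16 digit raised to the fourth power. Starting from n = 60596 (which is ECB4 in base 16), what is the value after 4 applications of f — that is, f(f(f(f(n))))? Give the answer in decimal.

60596 = (14,12,11,4)_16 → 74049
74049 = (1,2,1,4,1)_16 → 275
275 = (1,1,3)_16 → 83
83 = (5,3)_16 → 706

706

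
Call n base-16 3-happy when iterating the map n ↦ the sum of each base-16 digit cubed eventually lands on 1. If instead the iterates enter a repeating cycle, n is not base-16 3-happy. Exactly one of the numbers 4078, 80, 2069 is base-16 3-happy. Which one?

4078

4078: 4078 → 8863 → 4120 → 514 → 16 → 1  — reaches 1 (base-16 3-happy)
80: 80 → 125 → 2540 → 5201 → 191 → 4706 → 233 → 3473 → 2927 → 4922 → 1055 → 3440 → 2540  — repeats 2540 (not base-16 3-happy)
2069: 2069 → 638 → 3095 → 2072 → 1025 → 65 → 65  — repeats 65 (not base-16 3-happy)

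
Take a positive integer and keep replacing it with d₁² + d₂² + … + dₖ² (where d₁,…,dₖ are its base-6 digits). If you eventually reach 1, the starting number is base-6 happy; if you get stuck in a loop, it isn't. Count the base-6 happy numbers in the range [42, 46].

42: 42 → 2 → 4 → 16 → 20 → 13 → 5 → 25 → 17 → 29 → 41 → 26 → 20  (repeats 20)
43: 43 → 3 → 9 → 10 → 17 → 29 → 41 → 26 → 20 → 13 → 5 → 25 → 17  (repeats 17)
44: 44 → 6 → 1  (reaches 1)
45: 45 → 11 → 26 → 20 → 13 → 5 → 25 → 17 → 29 → 41 → 26  (repeats 26)
46: 46 → 18 → 9 → 10 → 17 → 29 → 41 → 26 → 20 → 13 → 5 → 25 → 17  (repeats 17)
base-6 happy: 44

1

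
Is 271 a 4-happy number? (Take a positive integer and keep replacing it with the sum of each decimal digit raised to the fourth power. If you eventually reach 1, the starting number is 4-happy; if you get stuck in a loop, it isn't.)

not 4-happy

271 → 2⁴ + 7⁴ + 1⁴ = 16 + 2401 + 1 = 2418
2418 → 2⁴ + 4⁴ + 1⁴ + 8⁴ = 16 + 256 + 1 + 4096 = 4369
4369 → 4⁴ + 3⁴ + 6⁴ + 9⁴ = 256 + 81 + 1296 + 6561 = 8194
8194 → 8⁴ + 1⁴ + 9⁴ + 4⁴ = 4096 + 1 + 6561 + 256 = 10914
10914 → 1⁴ + 0⁴ + 9⁴ + 1⁴ + 4⁴ = 1 + 0 + 6561 + 1 + 256 = 6819
6819 → 6⁴ + 8⁴ + 1⁴ + 9⁴ = 1296 + 4096 + 1 + 6561 = 11954
11954 → 1⁴ + 1⁴ + 9⁴ + 5⁴ + 4⁴ = 1 + 1 + 6561 + 625 + 256 = 7444
7444 → 7⁴ + 4⁴ + 4⁴ + 4⁴ = 2401 + 256 + 256 + 256 = 3169
3169 → 3⁴ + 1⁴ + 6⁴ + 9⁴ = 81 + 1 + 1296 + 6561 = 7939
7939 → 7⁴ + 9⁴ + 3⁴ + 9⁴ = 2401 + 6561 + 81 + 6561 = 15604
15604 → 1⁴ + 5⁴ + 6⁴ + 0⁴ + 4⁴ = 1 + 625 + 1296 + 0 + 256 = 2178
2178 → 2⁴ + 1⁴ + 7⁴ + 8⁴ = 16 + 1 + 2401 + 4096 = 6514
6514 → 6⁴ + 5⁴ + 1⁴ + 4⁴ = 1296 + 625 + 1 + 256 = 2178  — 2178 already seen; the sequence cycles without reaching 1.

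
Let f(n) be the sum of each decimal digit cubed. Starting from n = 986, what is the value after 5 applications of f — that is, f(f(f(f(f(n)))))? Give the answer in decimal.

986 → 9³ + 8³ + 6³ = 1457
1457 → 1³ + 4³ + 5³ + 7³ = 533
533 → 5³ + 3³ + 3³ = 179
179 → 1³ + 7³ + 9³ = 1073
1073 → 1³ + 0³ + 7³ + 3³ = 371

371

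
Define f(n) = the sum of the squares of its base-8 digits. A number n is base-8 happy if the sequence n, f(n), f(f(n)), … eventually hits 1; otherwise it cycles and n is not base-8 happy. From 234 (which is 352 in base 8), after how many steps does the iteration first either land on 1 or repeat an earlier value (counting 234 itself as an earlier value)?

234 = (3,5,2)_8 → 3² + 5² + 2² = 9 + 25 + 4 = 38
38 = (4,6)_8 → 4² + 6² = 16 + 36 = 52
52 = (6,4)_8 → 6² + 4² = 36 + 16 = 52  — 52 repeats.
That took 3 steps.

3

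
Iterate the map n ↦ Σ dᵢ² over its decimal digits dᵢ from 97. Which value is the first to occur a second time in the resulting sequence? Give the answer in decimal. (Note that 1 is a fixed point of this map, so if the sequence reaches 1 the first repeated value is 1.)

1

97 → 9² + 7² = 130
130 → 1² + 3² + 0² = 10
10 → 1² + 0² = 1  — reached the fixed point 1.
1 → 1, so 1 is the first repeated value.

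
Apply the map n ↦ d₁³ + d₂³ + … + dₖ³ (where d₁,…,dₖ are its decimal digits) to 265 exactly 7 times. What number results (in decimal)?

133

265 → 2³ + 6³ + 5³ = 8 + 216 + 125 = 349
349 → 3³ + 4³ + 9³ = 27 + 64 + 729 = 820
820 → 8³ + 2³ + 0³ = 512 + 8 + 0 = 520
520 → 5³ + 2³ + 0³ = 125 + 8 + 0 = 133
133 → 1³ + 3³ + 3³ = 1 + 27 + 27 = 55
55 → 5³ + 5³ = 125 + 125 = 250
250 → 2³ + 5³ + 0³ = 8 + 125 + 0 = 133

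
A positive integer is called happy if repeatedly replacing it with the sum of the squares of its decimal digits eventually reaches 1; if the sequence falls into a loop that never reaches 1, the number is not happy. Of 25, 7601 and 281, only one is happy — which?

25: 25 → 29 → 85 → 89 → 145 → 42 → 20 → 4 → 16 → 37 → 58 → 89  — repeats 89 (not happy)
7601: 7601 → 86 → 100 → 1  — reaches 1 (happy)
281: 281 → 69 → 117 → 51 → 26 → 40 → 16 → 37 → 58 → 89 → 145 → 42 → 20 → 4 → 16  — repeats 16 (not happy)

7601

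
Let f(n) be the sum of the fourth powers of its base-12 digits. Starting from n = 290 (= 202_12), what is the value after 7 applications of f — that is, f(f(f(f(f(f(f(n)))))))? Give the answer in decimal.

16833

290 = (2,0,2)_12 → 2⁴ + 0⁴ + 2⁴ = 32
32 = (2,8)_12 → 2⁴ + 8⁴ = 4112
4112 = (2,4,6,8)_12 → 2⁴ + 4⁴ + 6⁴ + 8⁴ = 5664
5664 = (3,3,4,0)_12 → 3⁴ + 3⁴ + 4⁴ + 0⁴ = 418
418 = (2,10,10)_12 → 2⁴ + 10⁴ + 10⁴ = 20016
20016 = (11,7,0,0)_12 → 11⁴ + 7⁴ + 0⁴ + 0⁴ = 17042
17042 = (9,10,4,2)_12 → 9⁴ + 10⁴ + 4⁴ + 2⁴ = 16833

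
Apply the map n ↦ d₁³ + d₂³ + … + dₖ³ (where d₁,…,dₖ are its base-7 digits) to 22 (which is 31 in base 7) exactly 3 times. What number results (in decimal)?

22 = (3,1)_7 → 3³ + 1³ = 28
28 = (4,0)_7 → 4³ + 0³ = 64
64 = (1,2,1)_7 → 1³ + 2³ + 1³ = 10

10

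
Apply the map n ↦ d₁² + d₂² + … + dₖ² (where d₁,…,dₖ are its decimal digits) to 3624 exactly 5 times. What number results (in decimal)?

89

3624 → 3² + 6² + 2² + 4² = 9 + 36 + 4 + 16 = 65
65 → 6² + 5² = 36 + 25 = 61
61 → 6² + 1² = 36 + 1 = 37
37 → 3² + 7² = 9 + 49 = 58
58 → 5² + 8² = 25 + 64 = 89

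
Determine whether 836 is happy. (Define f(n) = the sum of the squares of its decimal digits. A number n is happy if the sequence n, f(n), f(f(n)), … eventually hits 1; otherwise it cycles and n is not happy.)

836 → 8² + 3² + 6² = 109
109 → 1² + 0² + 9² = 82
82 → 8² + 2² = 68
68 → 6² + 8² = 100
100 → 1² + 0² + 0² = 1  — reached 1.

happy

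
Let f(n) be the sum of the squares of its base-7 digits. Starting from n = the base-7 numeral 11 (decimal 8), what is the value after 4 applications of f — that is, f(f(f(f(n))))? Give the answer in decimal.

8

8 = (1,1)_7 → 1² + 1² = 2
2 = (2)_7 → 2² = 4
4 = (4)_7 → 4² = 16
16 = (2,2)_7 → 2² + 2² = 8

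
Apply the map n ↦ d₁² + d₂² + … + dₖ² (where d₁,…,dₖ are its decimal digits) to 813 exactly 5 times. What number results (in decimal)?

58

813 → 8² + 1² + 3² = 74
74 → 7² + 4² = 65
65 → 6² + 5² = 61
61 → 6² + 1² = 37
37 → 3² + 7² = 58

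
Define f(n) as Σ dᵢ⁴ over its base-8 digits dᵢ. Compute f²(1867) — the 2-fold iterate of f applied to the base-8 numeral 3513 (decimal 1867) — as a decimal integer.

1867 = (3,5,1,3)_8 → 3⁴ + 5⁴ + 1⁴ + 3⁴ = 81 + 625 + 1 + 81 = 788
788 = (1,4,2,4)_8 → 1⁴ + 4⁴ + 2⁴ + 4⁴ = 1 + 256 + 16 + 256 = 529

529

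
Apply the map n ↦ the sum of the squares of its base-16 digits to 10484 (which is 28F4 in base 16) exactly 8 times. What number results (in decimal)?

10484 = (2,8,15,4)_16 → 2² + 8² + 15² + 4² = 4 + 64 + 225 + 16 = 309
309 = (1,3,5)_16 → 1² + 3² + 5² = 1 + 9 + 25 = 35
35 = (2,3)_16 → 2² + 3² = 4 + 9 = 13
13 = (13)_16 → 13² = 169
169 = (10,9)_16 → 10² + 9² = 100 + 81 = 181
181 = (11,5)_16 → 11² + 5² = 121 + 25 = 146
146 = (9,2)_16 → 9² + 2² = 81 + 4 = 85
85 = (5,5)_16 → 5² + 5² = 25 + 25 = 50

50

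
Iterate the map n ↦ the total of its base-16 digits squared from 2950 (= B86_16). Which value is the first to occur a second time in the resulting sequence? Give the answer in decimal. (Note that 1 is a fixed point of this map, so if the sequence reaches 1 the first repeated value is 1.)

2950 = (11,8,6)_16 → 11² + 8² + 6² = 221
221 = (13,13)_16 → 13² + 13² = 338
338 = (1,5,2)_16 → 1² + 5² + 2² = 30
30 = (1,14)_16 → 1² + 14² = 197
197 = (12,5)_16 → 12² + 5² = 169
169 = (10,9)_16 → 10² + 9² = 181
181 = (11,5)_16 → 11² + 5² = 146
146 = (9,2)_16 → 9² + 2² = 85
85 = (5,5)_16 → 5² + 5² = 50
50 = (3,2)_16 → 3² + 2² = 13
13 = (13)_16 → 13² = 169  — 169 already appeared earlier.

169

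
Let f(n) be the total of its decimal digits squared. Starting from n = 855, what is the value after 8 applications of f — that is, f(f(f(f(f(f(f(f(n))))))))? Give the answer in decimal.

855 → 8² + 5² + 5² = 64 + 25 + 25 = 114
114 → 1² + 1² + 4² = 1 + 1 + 16 = 18
18 → 1² + 8² = 1 + 64 = 65
65 → 6² + 5² = 36 + 25 = 61
61 → 6² + 1² = 36 + 1 = 37
37 → 3² + 7² = 9 + 49 = 58
58 → 5² + 8² = 25 + 64 = 89
89 → 8² + 9² = 64 + 81 = 145

145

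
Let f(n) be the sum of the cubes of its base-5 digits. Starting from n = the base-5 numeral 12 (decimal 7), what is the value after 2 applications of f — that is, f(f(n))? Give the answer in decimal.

7 = (1,2)_5 → 1³ + 2³ = 1 + 8 = 9
9 = (1,4)_5 → 1³ + 4³ = 1 + 64 = 65

65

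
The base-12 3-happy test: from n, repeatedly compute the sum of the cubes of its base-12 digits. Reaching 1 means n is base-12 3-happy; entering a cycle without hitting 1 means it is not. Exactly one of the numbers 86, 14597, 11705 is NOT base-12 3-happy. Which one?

86: 86 → 351 → 160 → 66 → 341 → 197 → 190 → 1028 → 856 → 1520 → 1728 → 1  — reaches 1 (base-12 3-happy)
14597: 14597 → 826 → 1637 → 1520 → 1728 → 1  — reaches 1 (base-12 3-happy)
11705: 11705 → 1097 → 811 → 811  — repeats 811 (not base-12 3-happy)

11705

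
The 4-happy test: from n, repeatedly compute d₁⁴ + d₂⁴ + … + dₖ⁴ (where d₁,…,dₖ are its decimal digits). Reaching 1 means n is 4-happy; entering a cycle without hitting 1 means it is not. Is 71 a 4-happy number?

not 4-happy

71 → 2402
2402 → 288
288 → 8208
8208 → 8208  — 8208 already seen; the sequence cycles without reaching 1.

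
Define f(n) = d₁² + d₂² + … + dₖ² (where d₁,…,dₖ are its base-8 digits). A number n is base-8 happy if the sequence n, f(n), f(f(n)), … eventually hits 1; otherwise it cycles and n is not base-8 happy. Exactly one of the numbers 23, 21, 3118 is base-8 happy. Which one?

23: 23 → 53 → 61 → 74 → 6 → 36 → 32 → 16 → 4 → 16  — repeats 16 (not base-8 happy)
21: 21 → 29 → 34 → 20 → 20  — repeats 20 (not base-8 happy)
3118: 3118 → 97 → 18 → 8 → 1  — reaches 1 (base-8 happy)

3118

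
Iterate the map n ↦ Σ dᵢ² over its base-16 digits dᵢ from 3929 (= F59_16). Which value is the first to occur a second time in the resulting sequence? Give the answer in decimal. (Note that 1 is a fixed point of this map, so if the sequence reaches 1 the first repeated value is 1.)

3929 = (15,5,9)_16 → 15² + 5² + 9² = 225 + 25 + 81 = 331
331 = (1,4,11)_16 → 1² + 4² + 11² = 1 + 16 + 121 = 138
138 = (8,10)_16 → 8² + 10² = 64 + 100 = 164
164 = (10,4)_16 → 10² + 4² = 100 + 16 = 116
116 = (7,4)_16 → 7² + 4² = 49 + 16 = 65
65 = (4,1)_16 → 4² + 1² = 16 + 1 = 17
17 = (1,1)_16 → 1² + 1² = 1 + 1 = 2
2 = (2)_16 → 2² = 4
4 = (4)_16 → 4² = 16
16 = (1,0)_16 → 1² + 0² = 1 + 0 = 1  — reached the fixed point 1.
1 → 1, so 1 is the first repeated value.

1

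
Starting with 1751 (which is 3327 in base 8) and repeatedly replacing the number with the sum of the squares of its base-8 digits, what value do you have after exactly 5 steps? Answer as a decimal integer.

1751 = (3,3,2,7)_8 → 3² + 3² + 2² + 7² = 71
71 = (1,0,7)_8 → 1² + 0² + 7² = 50
50 = (6,2)_8 → 6² + 2² = 40
40 = (5,0)_8 → 5² + 0² = 25
25 = (3,1)_8 → 3² + 1² = 10

10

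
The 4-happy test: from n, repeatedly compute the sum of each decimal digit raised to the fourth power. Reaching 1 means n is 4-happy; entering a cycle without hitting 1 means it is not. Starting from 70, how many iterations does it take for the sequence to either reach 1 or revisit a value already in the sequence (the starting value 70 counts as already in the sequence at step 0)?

70 → 7⁴ + 0⁴ = 2401 + 0 = 2401
2401 → 2⁴ + 4⁴ + 0⁴ + 1⁴ = 16 + 256 + 0 + 1 = 273
273 → 2⁴ + 7⁴ + 3⁴ = 16 + 2401 + 81 = 2498
2498 → 2⁴ + 4⁴ + 9⁴ + 8⁴ = 16 + 256 + 6561 + 4096 = 10929
10929 → 1⁴ + 0⁴ + 9⁴ + 2⁴ + 9⁴ = 1 + 0 + 6561 + 16 + 6561 = 13139
13139 → 1⁴ + 3⁴ + 1⁴ + 3⁴ + 9⁴ = 1 + 81 + 1 + 81 + 6561 = 6725
6725 → 6⁴ + 7⁴ + 2⁴ + 5⁴ = 1296 + 2401 + 16 + 625 = 4338
4338 → 4⁴ + 3⁴ + 3⁴ + 8⁴ = 256 + 81 + 81 + 4096 = 4514
4514 → 4⁴ + 5⁴ + 1⁴ + 4⁴ = 256 + 625 + 1 + 256 = 1138
1138 → 1⁴ + 1⁴ + 3⁴ + 8⁴ = 1 + 1 + 81 + 4096 = 4179
4179 → 4⁴ + 1⁴ + 7⁴ + 9⁴ = 256 + 1 + 2401 + 6561 = 9219
9219 → 9⁴ + 2⁴ + 1⁴ + 9⁴ = 6561 + 16 + 1 + 6561 = 13139  — 13139 repeats.
That took 12 steps.

12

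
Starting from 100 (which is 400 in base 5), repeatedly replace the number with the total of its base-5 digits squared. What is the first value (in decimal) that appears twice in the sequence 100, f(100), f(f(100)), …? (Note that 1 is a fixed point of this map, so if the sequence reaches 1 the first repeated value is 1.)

16

100 = (4,0,0)_5 → 4² + 0² + 0² = 16
16 = (3,1)_5 → 3² + 1² = 10
10 = (2,0)_5 → 2² + 0² = 4
4 = (4)_5 → 4² = 16  — 16 already appeared earlier.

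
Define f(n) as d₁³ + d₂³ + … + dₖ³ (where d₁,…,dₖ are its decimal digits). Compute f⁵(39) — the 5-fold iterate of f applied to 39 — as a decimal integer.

513

39 → 756
756 → 684
684 → 792
792 → 1080
1080 → 513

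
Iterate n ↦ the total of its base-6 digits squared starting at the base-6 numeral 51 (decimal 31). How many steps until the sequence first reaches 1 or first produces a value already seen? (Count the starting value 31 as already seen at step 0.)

9

31 = (5,1)_6 → 5² + 1² = 26
26 = (4,2)_6 → 4² + 2² = 20
20 = (3,2)_6 → 3² + 2² = 13
13 = (2,1)_6 → 2² + 1² = 5
5 = (5)_6 → 5² = 25
25 = (4,1)_6 → 4² + 1² = 17
17 = (2,5)_6 → 2² + 5² = 29
29 = (4,5)_6 → 4² + 5² = 41
41 = (1,0,5)_6 → 1² + 0² + 5² = 26  — 26 repeats.
That took 9 steps.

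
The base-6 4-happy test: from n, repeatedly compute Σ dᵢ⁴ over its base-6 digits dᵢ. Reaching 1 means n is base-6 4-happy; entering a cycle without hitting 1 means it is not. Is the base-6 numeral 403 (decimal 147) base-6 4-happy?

147 = (4,0,3)_6 → 4⁴ + 0⁴ + 3⁴ = 256 + 0 + 81 = 337
337 = (1,3,2,1)_6 → 1⁴ + 3⁴ + 2⁴ + 1⁴ = 1 + 81 + 16 + 1 = 99
99 = (2,4,3)_6 → 2⁴ + 4⁴ + 3⁴ = 16 + 256 + 81 = 353
353 = (1,3,4,5)_6 → 1⁴ + 3⁴ + 4⁴ + 5⁴ = 1 + 81 + 256 + 625 = 963
963 = (4,2,4,3)_6 → 4⁴ + 2⁴ + 4⁴ + 3⁴ = 256 + 16 + 256 + 81 = 609
609 = (2,4,5,3)_6 → 2⁴ + 4⁴ + 5⁴ + 3⁴ = 16 + 256 + 625 + 81 = 978
978 = (4,3,1,0)_6 → 4⁴ + 3⁴ + 1⁴ + 0⁴ = 256 + 81 + 1 + 0 = 338
338 = (1,3,2,2)_6 → 1⁴ + 3⁴ + 2⁴ + 2⁴ = 1 + 81 + 16 + 16 = 114
114 = (3,1,0)_6 → 3⁴ + 1⁴ + 0⁴ = 81 + 1 + 0 = 82
82 = (2,1,4)_6 → 2⁴ + 1⁴ + 4⁴ = 16 + 1 + 256 = 273
273 = (1,1,3,3)_6 → 1⁴ + 1⁴ + 3⁴ + 3⁴ = 1 + 1 + 81 + 81 = 164
164 = (4,3,2)_6 → 4⁴ + 3⁴ + 2⁴ = 256 + 81 + 16 = 353  — 353 already seen; the sequence cycles without reaching 1.

not base-6 4-happy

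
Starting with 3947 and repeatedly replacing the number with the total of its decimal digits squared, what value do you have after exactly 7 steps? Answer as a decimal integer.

58

3947 → 3² + 9² + 4² + 7² = 9 + 81 + 16 + 49 = 155
155 → 1² + 5² + 5² = 1 + 25 + 25 = 51
51 → 5² + 1² = 25 + 1 = 26
26 → 2² + 6² = 4 + 36 = 40
40 → 4² + 0² = 16 + 0 = 16
16 → 1² + 6² = 1 + 36 = 37
37 → 3² + 7² = 9 + 49 = 58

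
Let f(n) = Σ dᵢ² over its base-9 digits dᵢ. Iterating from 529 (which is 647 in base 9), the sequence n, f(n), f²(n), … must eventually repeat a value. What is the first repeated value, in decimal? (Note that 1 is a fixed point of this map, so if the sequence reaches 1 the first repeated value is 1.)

1

529 = (6,4,7)_9 → 6² + 4² + 7² = 101
101 = (1,2,2)_9 → 1² + 2² + 2² = 9
9 = (1,0)_9 → 1² + 0² = 1  — reached the fixed point 1.
1 → 1, so 1 is the first repeated value.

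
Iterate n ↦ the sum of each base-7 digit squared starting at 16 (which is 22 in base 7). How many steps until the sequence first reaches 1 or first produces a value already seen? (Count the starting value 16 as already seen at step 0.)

4

16 = (2,2)_7 → 2² + 2² = 4 + 4 = 8
8 = (1,1)_7 → 1² + 1² = 1 + 1 = 2
2 = (2)_7 → 2² = 4
4 = (4)_7 → 4² = 16  — 16 repeats.
That took 4 steps.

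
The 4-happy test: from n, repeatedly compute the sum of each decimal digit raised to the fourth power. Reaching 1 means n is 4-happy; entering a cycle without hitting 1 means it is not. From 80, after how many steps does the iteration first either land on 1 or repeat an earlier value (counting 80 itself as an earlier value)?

10

80 → 8⁴ + 0⁴ = 4096 + 0 = 4096
4096 → 4⁴ + 0⁴ + 9⁴ + 6⁴ = 256 + 0 + 6561 + 1296 = 8113
8113 → 8⁴ + 1⁴ + 1⁴ + 3⁴ = 4096 + 1 + 1 + 81 = 4179
4179 → 4⁴ + 1⁴ + 7⁴ + 9⁴ = 256 + 1 + 2401 + 6561 = 9219
9219 → 9⁴ + 2⁴ + 1⁴ + 9⁴ = 6561 + 16 + 1 + 6561 = 13139
13139 → 1⁴ + 3⁴ + 1⁴ + 3⁴ + 9⁴ = 1 + 81 + 1 + 81 + 6561 = 6725
6725 → 6⁴ + 7⁴ + 2⁴ + 5⁴ = 1296 + 2401 + 16 + 625 = 4338
4338 → 4⁴ + 3⁴ + 3⁴ + 8⁴ = 256 + 81 + 81 + 4096 = 4514
4514 → 4⁴ + 5⁴ + 1⁴ + 4⁴ = 256 + 625 + 1 + 256 = 1138
1138 → 1⁴ + 1⁴ + 3⁴ + 8⁴ = 1 + 1 + 81 + 4096 = 4179  — 4179 repeats.
That took 10 steps.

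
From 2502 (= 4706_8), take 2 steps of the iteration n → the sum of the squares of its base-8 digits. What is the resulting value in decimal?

42

2502 = (4,7,0,6)_8 → 4² + 7² + 0² + 6² = 101
101 = (1,4,5)_8 → 1² + 4² + 5² = 42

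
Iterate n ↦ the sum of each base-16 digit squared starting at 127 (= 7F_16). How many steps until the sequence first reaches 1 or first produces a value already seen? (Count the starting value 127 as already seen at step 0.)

9

127 = (7,15)_16 → 7² + 15² = 274
274 = (1,1,2)_16 → 1² + 1² + 2² = 6
6 = (6)_16 → 6² = 36
36 = (2,4)_16 → 2² + 4² = 20
20 = (1,4)_16 → 1² + 4² = 17
17 = (1,1)_16 → 1² + 1² = 2
2 = (2)_16 → 2² = 4
4 = (4)_16 → 4² = 16
16 = (1,0)_16 → 1² + 0² = 1  — reached 1.
That took 9 steps.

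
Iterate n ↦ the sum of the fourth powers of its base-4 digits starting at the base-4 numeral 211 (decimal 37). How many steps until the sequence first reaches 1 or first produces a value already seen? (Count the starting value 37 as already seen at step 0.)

5

37 = (2,1,1)_4 → 2⁴ + 1⁴ + 1⁴ = 16 + 1 + 1 = 18
18 = (1,0,2)_4 → 1⁴ + 0⁴ + 2⁴ = 1 + 0 + 16 = 17
17 = (1,0,1)_4 → 1⁴ + 0⁴ + 1⁴ = 1 + 0 + 1 = 2
2 = (2)_4 → 2⁴ = 16
16 = (1,0,0)_4 → 1⁴ + 0⁴ + 0⁴ = 1 + 0 + 0 = 1  — reached 1.
That took 5 steps.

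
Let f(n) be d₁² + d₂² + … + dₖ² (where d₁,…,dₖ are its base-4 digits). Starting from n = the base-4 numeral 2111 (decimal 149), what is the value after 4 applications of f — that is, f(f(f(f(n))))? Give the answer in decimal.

149 = (2,1,1,1)_4 → 2² + 1² + 1² + 1² = 7
7 = (1,3)_4 → 1² + 3² = 10
10 = (2,2)_4 → 2² + 2² = 8
8 = (2,0)_4 → 2² + 0² = 4

4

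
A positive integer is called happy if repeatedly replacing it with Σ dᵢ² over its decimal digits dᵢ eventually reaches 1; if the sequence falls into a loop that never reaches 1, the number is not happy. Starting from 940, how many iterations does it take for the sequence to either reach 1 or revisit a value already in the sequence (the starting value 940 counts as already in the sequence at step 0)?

940 → 9² + 4² + 0² = 81 + 16 + 0 = 97
97 → 9² + 7² = 81 + 49 = 130
130 → 1² + 3² + 0² = 1 + 9 + 0 = 10
10 → 1² + 0² = 1 + 0 = 1  — reached 1.
That took 4 steps.

4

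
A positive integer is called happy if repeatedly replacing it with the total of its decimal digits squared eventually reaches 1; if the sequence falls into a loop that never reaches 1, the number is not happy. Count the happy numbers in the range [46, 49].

1

46: 46 → 52 → 29 → 85 → 89 → 145 → 42 → 20 → 4 → 16 → 37 → 58 → 89  (repeats 89)
47: 47 → 65 → 61 → 37 → 58 → 89 → 145 → 42 → 20 → 4 → 16 → 37  (repeats 37)
48: 48 → 80 → 64 → 52 → 29 → 85 → 89 → 145 → 42 → 20 → 4 → 16 → 37 → 58 → 89  (repeats 89)
49: 49 → 97 → 130 → 10 → 1  (reaches 1)
happy: 49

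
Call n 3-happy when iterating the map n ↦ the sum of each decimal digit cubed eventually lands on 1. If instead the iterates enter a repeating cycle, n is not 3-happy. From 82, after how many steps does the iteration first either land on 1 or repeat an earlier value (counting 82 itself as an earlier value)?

5

82 → 8³ + 2³ = 520
520 → 5³ + 2³ + 0³ = 133
133 → 1³ + 3³ + 3³ = 55
55 → 5³ + 5³ = 250
250 → 2³ + 5³ + 0³ = 133  — 133 repeats.
That took 5 steps.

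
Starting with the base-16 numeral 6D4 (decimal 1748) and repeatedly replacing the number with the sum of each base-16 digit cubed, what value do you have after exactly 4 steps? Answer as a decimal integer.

1748 = (6,13,4)_16 → 6³ + 13³ + 4³ = 216 + 2197 + 64 = 2477
2477 = (9,10,13)_16 → 9³ + 10³ + 13³ = 729 + 1000 + 2197 = 3926
3926 = (15,5,6)_16 → 15³ + 5³ + 6³ = 3375 + 125 + 216 = 3716
3716 = (14,8,4)_16 → 14³ + 8³ + 4³ = 2744 + 512 + 64 = 3320

3320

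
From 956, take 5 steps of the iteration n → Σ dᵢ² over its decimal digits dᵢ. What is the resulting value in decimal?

29

956 → 9² + 5² + 6² = 81 + 25 + 36 = 142
142 → 1² + 4² + 2² = 1 + 16 + 4 = 21
21 → 2² + 1² = 4 + 1 = 5
5 → 5² = 25
25 → 2² + 5² = 4 + 25 = 29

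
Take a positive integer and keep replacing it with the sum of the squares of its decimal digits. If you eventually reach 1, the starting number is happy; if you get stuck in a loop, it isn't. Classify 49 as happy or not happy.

happy

49 → 4² + 9² = 97
97 → 9² + 7² = 130
130 → 1² + 3² + 0² = 10
10 → 1² + 0² = 1  — reached 1.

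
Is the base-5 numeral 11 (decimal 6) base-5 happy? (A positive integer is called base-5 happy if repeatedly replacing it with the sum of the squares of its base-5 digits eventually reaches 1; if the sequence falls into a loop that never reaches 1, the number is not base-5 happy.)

6 = (1,1)_5 → 2
2 = (2)_5 → 4
4 = (4)_5 → 16
16 = (3,1)_5 → 10
10 = (2,0)_5 → 4  — 4 already seen; the sequence cycles without reaching 1.

not base-5 happy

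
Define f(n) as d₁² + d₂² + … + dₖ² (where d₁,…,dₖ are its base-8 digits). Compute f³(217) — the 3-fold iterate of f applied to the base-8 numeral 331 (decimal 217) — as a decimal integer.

217 = (3,3,1)_8 → 3² + 3² + 1² = 9 + 9 + 1 = 19
19 = (2,3)_8 → 2² + 3² = 4 + 9 = 13
13 = (1,5)_8 → 1² + 5² = 1 + 25 = 26

26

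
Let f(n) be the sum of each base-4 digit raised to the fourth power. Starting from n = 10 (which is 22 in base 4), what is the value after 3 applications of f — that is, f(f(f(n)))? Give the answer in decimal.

10 = (2,2)_4 → 32
32 = (2,0,0)_4 → 16
16 = (1,0,0)_4 → 1

1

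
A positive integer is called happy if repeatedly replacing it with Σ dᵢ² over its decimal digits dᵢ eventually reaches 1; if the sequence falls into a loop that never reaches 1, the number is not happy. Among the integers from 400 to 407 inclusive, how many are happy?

1

400: 400 → 16 → 37 → 58 → 89 → 145 → 42 → 20 → 4 → 16  — not happy
401: 401 → 17 → 50 → 25 → 29 → 85 → 89 → 145 → 42 → 20 → 4 → 16 → 37 → 58 → 89  — not happy
402: 402 → 20 → 4 → 16 → 37 → 58 → 89 → 145 → 42 → 20  — not happy
403: 403 → 25 → 29 → 85 → 89 → 145 → 42 → 20 → 4 → 16 → 37 → 58 → 89  — not happy
404: 404 → 32 → 13 → 10 → 1  — happy
405: 405 → 41 → 17 → 50 → 25 → 29 → 85 → 89 → 145 → 42 → 20 → 4 → 16 → 37 → 58 → 89  — not happy
406: 406 → 52 → 29 → 85 → 89 → 145 → 42 → 20 → 4 → 16 → 37 → 58 → 89  — not happy
407: 407 → 65 → 61 → 37 → 58 → 89 → 145 → 42 → 20 → 4 → 16 → 37  — not happy
happy: 404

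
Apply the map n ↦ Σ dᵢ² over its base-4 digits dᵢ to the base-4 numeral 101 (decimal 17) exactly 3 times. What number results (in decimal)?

1

17 = (1,0,1)_4 → 1² + 0² + 1² = 2
2 = (2)_4 → 2² = 4
4 = (1,0)_4 → 1² + 0² = 1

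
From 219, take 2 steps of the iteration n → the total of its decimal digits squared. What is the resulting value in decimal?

219 → 2² + 1² + 9² = 4 + 1 + 81 = 86
86 → 8² + 6² = 64 + 36 = 100

100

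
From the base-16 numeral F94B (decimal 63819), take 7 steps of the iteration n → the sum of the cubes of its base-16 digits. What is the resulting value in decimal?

2745

63819 = (15,9,4,11)_16 → 15³ + 9³ + 4³ + 11³ = 3375 + 729 + 64 + 1331 = 5499
5499 = (1,5,7,11)_16 → 1³ + 5³ + 7³ + 11³ = 1 + 125 + 343 + 1331 = 1800
1800 = (7,0,8)_16 → 7³ + 0³ + 8³ = 343 + 0 + 512 = 855
855 = (3,5,7)_16 → 3³ + 5³ + 7³ = 27 + 125 + 343 = 495
495 = (1,14,15)_16 → 1³ + 14³ + 15³ = 1 + 2744 + 3375 = 6120
6120 = (1,7,14,8)_16 → 1³ + 7³ + 14³ + 8³ = 1 + 343 + 2744 + 512 = 3600
3600 = (14,1,0)_16 → 14³ + 1³ + 0³ = 2744 + 1 + 0 = 2745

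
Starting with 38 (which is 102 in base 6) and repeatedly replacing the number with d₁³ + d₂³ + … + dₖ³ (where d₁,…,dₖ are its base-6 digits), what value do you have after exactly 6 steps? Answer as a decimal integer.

38 = (1,0,2)_6 → 1³ + 0³ + 2³ = 1 + 0 + 8 = 9
9 = (1,3)_6 → 1³ + 3³ = 1 + 27 = 28
28 = (4,4)_6 → 4³ + 4³ = 64 + 64 = 128
128 = (3,3,2)_6 → 3³ + 3³ + 2³ = 27 + 27 + 8 = 62
62 = (1,4,2)_6 → 1³ + 4³ + 2³ = 1 + 64 + 8 = 73
73 = (2,0,1)_6 → 2³ + 0³ + 1³ = 8 + 0 + 1 = 9

9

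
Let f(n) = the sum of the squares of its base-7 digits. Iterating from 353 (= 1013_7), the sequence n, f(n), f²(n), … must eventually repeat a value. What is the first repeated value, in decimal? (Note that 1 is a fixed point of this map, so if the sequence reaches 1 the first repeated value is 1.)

353 = (1,0,1,3)_7 → 1² + 0² + 1² + 3² = 1 + 0 + 1 + 9 = 11
11 = (1,4)_7 → 1² + 4² = 1 + 16 = 17
17 = (2,3)_7 → 2² + 3² = 4 + 9 = 13
13 = (1,6)_7 → 1² + 6² = 1 + 36 = 37
37 = (5,2)_7 → 5² + 2² = 25 + 4 = 29
29 = (4,1)_7 → 4² + 1² = 16 + 1 = 17  — 17 already appeared earlier.

17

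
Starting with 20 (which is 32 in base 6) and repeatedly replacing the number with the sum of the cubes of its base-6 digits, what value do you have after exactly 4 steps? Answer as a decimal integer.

20 = (3,2)_6 → 3³ + 2³ = 27 + 8 = 35
35 = (5,5)_6 → 5³ + 5³ = 125 + 125 = 250
250 = (1,0,5,4)_6 → 1³ + 0³ + 5³ + 4³ = 1 + 0 + 125 + 64 = 190
190 = (5,1,4)_6 → 5³ + 1³ + 4³ = 125 + 1 + 64 = 190

190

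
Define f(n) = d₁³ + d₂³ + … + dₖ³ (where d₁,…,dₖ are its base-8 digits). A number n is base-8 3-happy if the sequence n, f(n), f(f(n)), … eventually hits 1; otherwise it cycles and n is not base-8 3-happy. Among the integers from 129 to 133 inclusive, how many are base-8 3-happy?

3

129: 129 → 9 → 2 → 8 → 1  — base-8 3-happy
130: 130 → 16 → 8 → 1  — base-8 3-happy
131: 131 → 35 → 91 → 55 → 559 → 469 → 476 → 434 → 440 → 559  — not base-8 3-happy
132: 132 → 72 → 2 → 8 → 1  — base-8 3-happy
133: 133 → 133  — not base-8 3-happy
base-8 3-happy: 129, 130, 132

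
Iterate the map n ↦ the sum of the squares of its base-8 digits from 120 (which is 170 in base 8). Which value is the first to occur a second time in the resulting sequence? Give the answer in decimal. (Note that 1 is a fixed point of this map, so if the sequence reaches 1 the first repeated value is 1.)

25

120 = (1,7,0)_8 → 1² + 7² + 0² = 1 + 49 + 0 = 50
50 = (6,2)_8 → 6² + 2² = 36 + 4 = 40
40 = (5,0)_8 → 5² + 0² = 25 + 0 = 25
25 = (3,1)_8 → 3² + 1² = 9 + 1 = 10
10 = (1,2)_8 → 1² + 2² = 1 + 4 = 5
5 = (5)_8 → 5² = 25  — 25 already appeared earlier.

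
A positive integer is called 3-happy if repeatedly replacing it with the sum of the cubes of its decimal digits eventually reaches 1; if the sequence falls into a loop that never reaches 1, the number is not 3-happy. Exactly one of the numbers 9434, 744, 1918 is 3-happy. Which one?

9434: 9434 → 884 → 1088 → 1025 → 134 → 92 → 737 → 713 → 371 → 371  — repeats 371 (not 3-happy)
744: 744 → 471 → 408 → 576 → 684 → 792 → 1080 → 513 → 153 → 153  — repeats 153 (not 3-happy)
1918: 1918 → 1243 → 100 → 1  — reaches 1 (3-happy)

1918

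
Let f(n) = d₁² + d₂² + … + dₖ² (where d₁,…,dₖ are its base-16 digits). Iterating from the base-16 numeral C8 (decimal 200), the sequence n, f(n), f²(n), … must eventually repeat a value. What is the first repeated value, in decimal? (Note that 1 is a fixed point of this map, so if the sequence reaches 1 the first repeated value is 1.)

200 = (12,8)_16 → 12² + 8² = 208
208 = (13,0)_16 → 13² + 0² = 169
169 = (10,9)_16 → 10² + 9² = 181
181 = (11,5)_16 → 11² + 5² = 146
146 = (9,2)_16 → 9² + 2² = 85
85 = (5,5)_16 → 5² + 5² = 50
50 = (3,2)_16 → 3² + 2² = 13
13 = (13)_16 → 13² = 169  — 169 already appeared earlier.

169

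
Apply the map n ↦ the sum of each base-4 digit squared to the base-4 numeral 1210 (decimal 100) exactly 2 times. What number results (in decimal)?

100 = (1,2,1,0)_4 → 1² + 2² + 1² + 0² = 1 + 4 + 1 + 0 = 6
6 = (1,2)_4 → 1² + 2² = 1 + 4 = 5

5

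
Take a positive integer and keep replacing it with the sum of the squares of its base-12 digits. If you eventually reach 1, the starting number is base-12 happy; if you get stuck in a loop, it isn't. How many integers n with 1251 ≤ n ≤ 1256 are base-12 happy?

1251: 1251 → 137 → 146 → 5 → 25 → 5  (repeats 5)
1252: 1252 → 144 → 1  (reaches 1)
1253: 1253 → 153 → 82 → 136 → 137 → 146 → 5 → 25 → 5  (repeats 5)
1254: 1254 → 164 → 66 → 61 → 26 → 8 → 64 → 41 → 34 → 104 → 128 → 164  (repeats 164)
1255: 1255 → 177 → 86 → 53 → 41 → 34 → 104 → 128 → 164 → 66 → 61 → 26 → 8 → 64 → 41  (repeats 41)
1256: 1256 → 192 → 17 → 26 → 8 → 64 → 41 → 34 → 104 → 128 → 164 → 66 → 61 → 26  (repeats 26)
base-12 happy: 1252

1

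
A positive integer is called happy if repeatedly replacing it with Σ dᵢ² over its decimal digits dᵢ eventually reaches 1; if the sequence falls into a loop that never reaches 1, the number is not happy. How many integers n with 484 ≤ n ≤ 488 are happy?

484: 484 → 96 → 117 → 51 → 26 → 40 → 16 → 37 → 58 → 89 → 145 → 42 → 20 → 4 → 16  (repeats 16)
485: 485 → 105 → 26 → 40 → 16 → 37 → 58 → 89 → 145 → 42 → 20 → 4 → 16  (repeats 16)
486: 486 → 116 → 38 → 73 → 58 → 89 → 145 → 42 → 20 → 4 → 16 → 37 → 58  (repeats 58)
487: 487 → 129 → 86 → 100 → 1  (reaches 1)
488: 488 → 144 → 33 → 18 → 65 → 61 → 37 → 58 → 89 → 145 → 42 → 20 → 4 → 16 → 37  (repeats 37)
happy: 487

1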